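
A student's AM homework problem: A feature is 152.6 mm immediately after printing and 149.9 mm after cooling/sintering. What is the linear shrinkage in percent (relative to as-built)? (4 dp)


Shrinkage = ((152.6-149.9)/152.6)*100 = 1.7693 %


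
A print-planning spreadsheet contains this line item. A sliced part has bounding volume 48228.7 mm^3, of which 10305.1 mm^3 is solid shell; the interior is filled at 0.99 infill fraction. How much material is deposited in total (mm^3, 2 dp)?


V_infill = (48228.7 - 10305.1) * 0.99 = 37544.36
V_total = 10305.1 + 37544.36 = 47849.46 mm^3


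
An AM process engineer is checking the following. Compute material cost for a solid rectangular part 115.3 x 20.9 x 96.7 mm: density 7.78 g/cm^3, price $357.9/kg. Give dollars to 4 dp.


V = 115.3 * 20.9 * 96.7 = 233024.759 mm^3 = 233.024759 cm^3
Mass = 233.024759 * 7.78 / 1000 = 1.81293263 kg
Cost = 1.81293263 * 357.9 = 648.8486 $


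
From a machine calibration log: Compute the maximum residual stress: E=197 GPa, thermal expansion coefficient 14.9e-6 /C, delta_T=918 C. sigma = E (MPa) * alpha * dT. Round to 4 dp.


sigma = 197*1000 * 14.9e-6 * 918 = 2694.6054 MPa


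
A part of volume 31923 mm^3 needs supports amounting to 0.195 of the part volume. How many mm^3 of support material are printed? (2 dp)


V_support = 31923 * 0.195 = 6224.99 mm^3


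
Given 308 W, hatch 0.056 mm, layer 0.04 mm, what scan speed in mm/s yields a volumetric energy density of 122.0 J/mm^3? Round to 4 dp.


v = 308 / (122.0*0.056*0.04) = 1127.0492 mm/s


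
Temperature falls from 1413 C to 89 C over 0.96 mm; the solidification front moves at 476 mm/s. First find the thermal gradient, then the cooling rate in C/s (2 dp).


G = (1413-89)/0.96 = 1379.16666667 C/mm
CR = 1379.16666667 * 476 = 656483.33 C/s


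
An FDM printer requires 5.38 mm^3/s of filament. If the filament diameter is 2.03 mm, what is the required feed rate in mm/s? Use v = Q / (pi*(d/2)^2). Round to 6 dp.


A = pi*(2.03/2)^2 = 3.236547
v = 5.38 / 3.236547 = 1.662265 mm/s


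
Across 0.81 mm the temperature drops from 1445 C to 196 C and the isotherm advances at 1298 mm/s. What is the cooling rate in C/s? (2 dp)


G = (1445-196)/0.81 = 1541.97530864 C/mm
CR = 1541.97530864 * 1298 = 2001483.95 C/s


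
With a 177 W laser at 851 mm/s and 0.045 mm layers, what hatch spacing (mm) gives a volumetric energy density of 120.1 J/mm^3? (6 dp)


h = 177 / (120.1*851*0.045) = 0.038485 mm


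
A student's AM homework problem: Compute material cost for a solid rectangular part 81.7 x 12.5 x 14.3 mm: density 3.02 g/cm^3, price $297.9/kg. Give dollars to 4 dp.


V = 81.7 * 12.5 * 14.3 = 14603.875 mm^3 = 14.603875 cm^3
Mass = 14.603875 * 3.02 / 1000 = 0.0441037 kg
Cost = 0.0441037 * 297.9 = 13.1385 $


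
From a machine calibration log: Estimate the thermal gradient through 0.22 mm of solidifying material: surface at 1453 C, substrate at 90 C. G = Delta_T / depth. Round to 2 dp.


G = (1453-90)/0.22 = 6195.45 C/mm


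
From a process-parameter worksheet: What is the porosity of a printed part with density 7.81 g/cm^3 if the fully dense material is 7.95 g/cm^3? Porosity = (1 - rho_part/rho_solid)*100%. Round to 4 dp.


Porosity = (1-7.81/7.95)*100 = 1.761 %


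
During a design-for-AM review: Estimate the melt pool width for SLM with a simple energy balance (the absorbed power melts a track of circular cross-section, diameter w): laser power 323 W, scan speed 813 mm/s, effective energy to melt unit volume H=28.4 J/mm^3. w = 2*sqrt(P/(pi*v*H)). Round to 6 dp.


w = 2*sqrt(323/(pi*813*28.4)) = 0.13346 mm


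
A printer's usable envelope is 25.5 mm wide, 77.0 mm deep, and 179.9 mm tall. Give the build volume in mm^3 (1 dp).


V = 25.5 * 77.0 * 179.9 = 353233.7 mm^3


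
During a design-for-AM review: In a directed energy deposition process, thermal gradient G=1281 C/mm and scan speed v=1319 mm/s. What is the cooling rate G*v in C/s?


CR = 1281 * 1319 = 1689639 C/s


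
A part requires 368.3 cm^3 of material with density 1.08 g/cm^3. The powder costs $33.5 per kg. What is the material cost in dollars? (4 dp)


Mass = 368.3*1.08/1000 = 0.397764 kg
Cost = 0.397764 * 33.5 = 13.3251 $


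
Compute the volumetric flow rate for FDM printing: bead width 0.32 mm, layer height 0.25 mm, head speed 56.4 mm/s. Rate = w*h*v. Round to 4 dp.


Rate = 0.32 * 0.25 * 56.4 = 4.512 mm^3/s


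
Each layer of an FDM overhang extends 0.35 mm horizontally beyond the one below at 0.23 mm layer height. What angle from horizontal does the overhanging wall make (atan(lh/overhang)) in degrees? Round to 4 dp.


angle = atan(0.23/0.35) = 33.3106 degrees


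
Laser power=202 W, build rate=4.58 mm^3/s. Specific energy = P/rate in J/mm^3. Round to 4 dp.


SE = 202 / 4.58 = 44.1048 J/mm^3


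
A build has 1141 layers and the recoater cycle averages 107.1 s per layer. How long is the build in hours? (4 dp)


t = 1141 * 107.1 / 3600 = 33.9448 hrs


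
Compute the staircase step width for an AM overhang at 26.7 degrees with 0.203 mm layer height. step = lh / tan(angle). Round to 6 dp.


step = 0.203 / tan(26.7) = 0.403621 mm


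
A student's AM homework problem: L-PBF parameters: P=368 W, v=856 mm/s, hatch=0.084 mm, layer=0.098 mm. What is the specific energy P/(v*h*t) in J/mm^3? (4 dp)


Build rate = 856 * 0.084 * 0.098 = 7.046592 mm^3/s
SE = 368 / 7.046592 = 52.2238 J/mm^3


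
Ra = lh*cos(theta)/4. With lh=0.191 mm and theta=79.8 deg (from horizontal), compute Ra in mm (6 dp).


Ra = 0.191 * cos(79.8) / 4 = 0.008456 mm


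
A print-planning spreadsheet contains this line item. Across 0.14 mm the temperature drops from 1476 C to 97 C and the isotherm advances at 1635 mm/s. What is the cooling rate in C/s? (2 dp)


G = (1476-97)/0.14 = 9850.0 C/mm
CR = 9850.0 * 1635 = 16104750.0 C/s


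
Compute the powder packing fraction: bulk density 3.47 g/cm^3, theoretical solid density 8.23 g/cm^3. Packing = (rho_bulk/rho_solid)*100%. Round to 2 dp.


Packing = (3.47/8.23)*100 = 42.16 %


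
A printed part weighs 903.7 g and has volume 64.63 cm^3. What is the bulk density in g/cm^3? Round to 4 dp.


rho = 903.7 / 64.63 = 13.9827 g/cm^3


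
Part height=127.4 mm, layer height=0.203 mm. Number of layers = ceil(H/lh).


Layers = ceil(127.4/0.203) = 628


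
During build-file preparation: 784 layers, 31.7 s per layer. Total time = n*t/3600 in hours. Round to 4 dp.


t = 784 * 31.7 / 3600 = 6.9036 hrs


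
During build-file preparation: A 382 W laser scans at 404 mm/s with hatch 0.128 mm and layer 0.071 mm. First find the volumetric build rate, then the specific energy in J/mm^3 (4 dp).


Build rate = 404 * 0.128 * 0.071 = 3.671552 mm^3/s
SE = 382 / 3.671552 = 104.0432 J/mm^3


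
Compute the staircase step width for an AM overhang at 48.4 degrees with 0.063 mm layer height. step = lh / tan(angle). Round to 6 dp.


step = 0.063 / tan(48.4) = 0.055934 mm


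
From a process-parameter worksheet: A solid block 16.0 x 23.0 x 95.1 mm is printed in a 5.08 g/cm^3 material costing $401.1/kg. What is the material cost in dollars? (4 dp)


V = 16.0 * 23.0 * 95.1 = 34996.8 mm^3 = 34.9968 cm^3
Mass = 34.9968 * 5.08 / 1000 = 0.17778374 kg
Cost = 0.17778374 * 401.1 = 71.3091 $


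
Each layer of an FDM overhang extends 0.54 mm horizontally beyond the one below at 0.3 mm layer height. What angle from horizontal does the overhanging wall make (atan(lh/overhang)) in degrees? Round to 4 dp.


angle = atan(0.3/0.54) = 29.0546 degrees


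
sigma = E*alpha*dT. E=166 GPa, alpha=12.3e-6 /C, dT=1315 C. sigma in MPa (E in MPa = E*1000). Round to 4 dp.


sigma = 166*1000 * 12.3e-6 * 1315 = 2684.967 MPa


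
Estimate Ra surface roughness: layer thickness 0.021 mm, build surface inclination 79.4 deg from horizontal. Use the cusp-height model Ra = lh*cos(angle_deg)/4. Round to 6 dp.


Ra = 0.021 * cos(79.4) / 4 = 0.000966 mm


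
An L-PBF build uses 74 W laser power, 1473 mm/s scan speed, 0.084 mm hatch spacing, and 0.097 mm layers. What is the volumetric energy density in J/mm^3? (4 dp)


E = 74 / (1473*0.084*0.097) = 6.1656 J/mm^3


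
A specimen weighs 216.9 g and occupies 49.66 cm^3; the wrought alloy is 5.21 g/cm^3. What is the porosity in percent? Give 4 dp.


rho_part = 216.9 / 49.66 = 4.36770036 g/cm^3
Porosity = (1 - 4.36770036/5.21)*100 = 16.167 %


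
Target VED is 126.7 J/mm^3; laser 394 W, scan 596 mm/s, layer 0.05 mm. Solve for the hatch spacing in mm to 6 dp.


h = 394 / (126.7*596*0.05) = 0.104353 mm


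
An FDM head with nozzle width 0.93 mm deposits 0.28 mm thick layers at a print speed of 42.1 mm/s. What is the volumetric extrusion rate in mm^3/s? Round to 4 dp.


Rate = 0.93 * 0.28 * 42.1 = 10.9628 mm^3/s


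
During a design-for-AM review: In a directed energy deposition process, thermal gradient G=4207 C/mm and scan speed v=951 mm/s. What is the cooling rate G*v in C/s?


CR = 4207 * 951 = 4000857 C/s


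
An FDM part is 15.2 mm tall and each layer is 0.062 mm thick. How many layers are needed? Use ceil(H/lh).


Layers = ceil(15.2/0.062) = 246


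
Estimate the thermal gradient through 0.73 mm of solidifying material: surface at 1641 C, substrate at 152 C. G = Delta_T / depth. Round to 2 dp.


G = (1641-152)/0.73 = 2039.73 C/mm


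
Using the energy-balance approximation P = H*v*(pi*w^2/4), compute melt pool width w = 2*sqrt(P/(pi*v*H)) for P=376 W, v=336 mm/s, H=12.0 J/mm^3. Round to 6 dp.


w = 2*sqrt(376/(pi*336*12.0)) = 0.344579 mm


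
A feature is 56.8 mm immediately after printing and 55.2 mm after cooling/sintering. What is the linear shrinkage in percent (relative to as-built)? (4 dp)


Shrinkage = ((56.8-55.2)/56.8)*100 = 2.8169 %


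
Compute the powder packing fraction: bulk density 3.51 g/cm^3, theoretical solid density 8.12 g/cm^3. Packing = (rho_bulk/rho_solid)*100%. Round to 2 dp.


Packing = (3.51/8.12)*100 = 43.23 %


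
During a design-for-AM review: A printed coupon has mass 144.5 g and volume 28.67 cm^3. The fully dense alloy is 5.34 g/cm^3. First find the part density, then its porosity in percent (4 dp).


rho_part = 144.5 / 28.67 = 5.04011161 g/cm^3
Porosity = (1 - 5.04011161/5.34)*100 = 5.6159 %


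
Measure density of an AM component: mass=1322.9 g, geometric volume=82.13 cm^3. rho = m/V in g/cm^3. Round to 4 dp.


rho = 1322.9 / 82.13 = 16.1074 g/cm^3


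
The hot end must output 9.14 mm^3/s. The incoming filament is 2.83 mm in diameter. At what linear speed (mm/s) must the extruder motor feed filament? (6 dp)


A = pi*(2.83/2)^2 = 6.290175
v = 9.14 / 6.290175 = 1.45306 mm/s


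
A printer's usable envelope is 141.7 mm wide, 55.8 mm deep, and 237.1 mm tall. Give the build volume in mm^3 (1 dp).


V = 141.7 * 55.8 * 237.1 = 1874716.5 mm^3


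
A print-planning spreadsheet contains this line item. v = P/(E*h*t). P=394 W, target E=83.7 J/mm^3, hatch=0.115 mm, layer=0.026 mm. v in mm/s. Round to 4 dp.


v = 394 / (83.7*0.115*0.026) = 1574.3438 mm/s


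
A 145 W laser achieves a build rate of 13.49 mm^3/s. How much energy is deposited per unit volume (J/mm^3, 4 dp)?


SE = 145 / 13.49 = 10.7487 J/mm^3


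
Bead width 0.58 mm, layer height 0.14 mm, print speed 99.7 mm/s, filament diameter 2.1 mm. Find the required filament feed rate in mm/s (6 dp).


Q = 0.58 * 0.14 * 99.7 = 8.09564 mm^3/s
A_fil = pi*(2.1/2)^2 = 3.4636059 mm^2
v_feed = 8.09564 / 3.4636059 = 2.337344 mm/s


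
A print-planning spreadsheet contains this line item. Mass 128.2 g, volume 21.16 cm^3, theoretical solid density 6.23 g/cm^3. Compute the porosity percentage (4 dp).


rho_part = 128.2 / 21.16 = 6.05860113 g/cm^3
Porosity = (1 - 6.05860113/6.23)*100 = 2.7512 %


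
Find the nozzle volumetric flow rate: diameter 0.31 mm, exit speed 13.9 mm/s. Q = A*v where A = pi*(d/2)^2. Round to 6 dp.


A = pi*(0.31/2)^2 = 0.07547676 mm^2
Q = 0.07547676 * 13.9 = 1.049127 mm^3/s


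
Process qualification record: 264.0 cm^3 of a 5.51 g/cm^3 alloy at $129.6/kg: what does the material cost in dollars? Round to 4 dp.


Mass = 264.0*5.51/1000 = 1.45464 kg
Cost = 1.45464 * 129.6 = 188.5213 $


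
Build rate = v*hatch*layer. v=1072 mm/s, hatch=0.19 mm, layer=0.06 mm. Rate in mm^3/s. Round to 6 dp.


Rate = 1072 * 0.19 * 0.06 = 12.2208 mm^3/s


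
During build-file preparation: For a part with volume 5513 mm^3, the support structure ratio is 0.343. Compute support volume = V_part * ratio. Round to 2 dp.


V_support = 5513 * 0.343 = 1890.96 mm^3


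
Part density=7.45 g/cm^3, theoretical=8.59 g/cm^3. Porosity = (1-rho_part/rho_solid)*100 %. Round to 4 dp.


Porosity = (1-7.45/8.59)*100 = 13.2712 %


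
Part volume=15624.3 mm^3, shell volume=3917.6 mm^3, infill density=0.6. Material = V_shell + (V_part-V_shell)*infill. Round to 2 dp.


V_infill = (15624.3 - 3917.6) * 0.6 = 7024.02
V_total = 3917.6 + 7024.02 = 10941.62 mm^3


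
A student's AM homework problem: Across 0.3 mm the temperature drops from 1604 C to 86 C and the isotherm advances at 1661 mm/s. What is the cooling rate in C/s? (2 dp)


G = (1604-86)/0.3 = 5060.0 C/mm
CR = 5060.0 * 1661 = 8404660.0 C/s


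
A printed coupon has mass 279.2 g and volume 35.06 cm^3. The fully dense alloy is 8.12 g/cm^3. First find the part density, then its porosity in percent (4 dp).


rho_part = 279.2 / 35.06 = 7.96349116 g/cm^3
Porosity = (1 - 7.96349116/8.12)*100 = 1.9274 %


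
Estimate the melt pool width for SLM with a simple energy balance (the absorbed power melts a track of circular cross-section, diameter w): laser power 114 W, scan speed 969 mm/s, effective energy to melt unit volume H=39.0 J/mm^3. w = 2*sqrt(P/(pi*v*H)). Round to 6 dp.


w = 2*sqrt(114/(pi*969*39.0)) = 0.061975 mm


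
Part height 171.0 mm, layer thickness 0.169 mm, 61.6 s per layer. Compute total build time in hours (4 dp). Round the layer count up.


Layers = ceil(171.0/0.169) = 1012
t = 1012 * 61.6 / 3600 = 17.3164 hrs


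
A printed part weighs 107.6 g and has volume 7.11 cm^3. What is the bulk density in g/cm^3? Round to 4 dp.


rho = 107.6 / 7.11 = 15.1336 g/cm^3


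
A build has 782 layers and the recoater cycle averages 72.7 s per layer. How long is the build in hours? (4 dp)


t = 782 * 72.7 / 3600 = 15.7921 hrs


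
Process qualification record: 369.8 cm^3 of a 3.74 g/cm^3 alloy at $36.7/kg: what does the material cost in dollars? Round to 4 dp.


Mass = 369.8*3.74/1000 = 1.383052 kg
Cost = 1.383052 * 36.7 = 50.758 $


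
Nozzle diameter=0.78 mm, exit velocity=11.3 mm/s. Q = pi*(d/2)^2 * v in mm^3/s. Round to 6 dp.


A = pi*(0.78/2)^2 = 0.47783624 mm^2
Q = 0.47783624 * 11.3 = 5.39955 mm^3/s


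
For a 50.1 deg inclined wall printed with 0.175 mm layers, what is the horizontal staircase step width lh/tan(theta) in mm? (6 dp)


step = 0.175 / tan(50.1) = 0.146323 mm


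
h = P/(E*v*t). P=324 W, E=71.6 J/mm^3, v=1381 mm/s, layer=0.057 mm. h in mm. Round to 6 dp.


h = 324 / (71.6*1381*0.057) = 0.057486 mm


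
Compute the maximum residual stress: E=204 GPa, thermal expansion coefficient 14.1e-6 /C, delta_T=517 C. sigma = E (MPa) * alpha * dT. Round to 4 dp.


sigma = 204*1000 * 14.1e-6 * 517 = 1487.0988 MPa


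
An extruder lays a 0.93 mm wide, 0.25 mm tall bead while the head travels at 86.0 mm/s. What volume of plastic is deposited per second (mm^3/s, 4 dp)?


Rate = 0.93 * 0.25 * 86.0 = 19.995 mm^3/s


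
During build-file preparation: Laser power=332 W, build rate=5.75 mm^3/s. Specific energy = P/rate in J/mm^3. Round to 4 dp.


SE = 332 / 5.75 = 57.7391 J/mm^3


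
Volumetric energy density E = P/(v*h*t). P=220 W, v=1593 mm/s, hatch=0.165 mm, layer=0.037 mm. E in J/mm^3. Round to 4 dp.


E = 220 / (1593*0.165*0.037) = 22.6215 J/mm^3


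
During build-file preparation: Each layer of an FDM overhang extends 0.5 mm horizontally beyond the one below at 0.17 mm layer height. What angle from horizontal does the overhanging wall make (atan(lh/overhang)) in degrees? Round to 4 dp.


angle = atan(0.17/0.5) = 18.778 degrees


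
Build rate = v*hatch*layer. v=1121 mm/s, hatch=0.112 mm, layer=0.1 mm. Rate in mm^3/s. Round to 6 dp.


Rate = 1121 * 0.112 * 0.1 = 12.5552 mm^3/s


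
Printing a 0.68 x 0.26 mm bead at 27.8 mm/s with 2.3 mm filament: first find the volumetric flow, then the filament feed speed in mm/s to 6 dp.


Q = 0.68 * 0.26 * 27.8 = 4.91504 mm^3/s
A_fil = pi*(2.3/2)^2 = 4.15475628 mm^2
v_feed = 4.91504 / 4.15475628 = 1.182991 mm/s


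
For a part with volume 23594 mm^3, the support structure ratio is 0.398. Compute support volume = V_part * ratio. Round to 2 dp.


V_support = 23594 * 0.398 = 9390.41 mm^3


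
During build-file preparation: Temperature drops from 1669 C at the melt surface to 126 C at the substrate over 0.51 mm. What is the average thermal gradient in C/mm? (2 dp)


G = (1669-126)/0.51 = 3025.49 C/mm


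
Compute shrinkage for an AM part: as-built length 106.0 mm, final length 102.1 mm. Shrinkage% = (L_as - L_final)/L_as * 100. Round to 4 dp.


Shrinkage = ((106.0-102.1)/106.0)*100 = 3.6792 %


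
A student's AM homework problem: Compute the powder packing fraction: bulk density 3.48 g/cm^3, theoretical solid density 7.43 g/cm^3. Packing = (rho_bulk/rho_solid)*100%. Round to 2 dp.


Packing = (3.48/7.43)*100 = 46.84 %


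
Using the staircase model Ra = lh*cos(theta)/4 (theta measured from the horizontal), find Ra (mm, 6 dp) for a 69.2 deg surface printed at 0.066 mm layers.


Ra = 0.066 * cos(69.2) / 4 = 0.005859 mm


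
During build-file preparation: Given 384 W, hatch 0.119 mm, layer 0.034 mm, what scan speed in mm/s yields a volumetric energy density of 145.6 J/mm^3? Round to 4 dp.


v = 384 / (145.6*0.119*0.034) = 651.8444 mm/s


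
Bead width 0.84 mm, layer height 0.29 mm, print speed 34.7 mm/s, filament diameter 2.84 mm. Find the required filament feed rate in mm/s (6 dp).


Q = 0.84 * 0.29 * 34.7 = 8.45292 mm^3/s
A_fil = pi*(2.84/2)^2 = 6.33470743 mm^2
v_feed = 8.45292 / 6.33470743 = 1.334382 mm/s


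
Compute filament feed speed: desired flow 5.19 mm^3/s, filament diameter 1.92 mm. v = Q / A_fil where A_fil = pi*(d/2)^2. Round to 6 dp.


A = pi*(1.92/2)^2 = 2.895292
v = 5.19 / 2.895292 = 1.792565 mm/s


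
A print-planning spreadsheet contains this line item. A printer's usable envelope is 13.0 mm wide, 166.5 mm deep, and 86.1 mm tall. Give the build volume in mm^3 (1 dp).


V = 13.0 * 166.5 * 86.1 = 186363.5 mm^3


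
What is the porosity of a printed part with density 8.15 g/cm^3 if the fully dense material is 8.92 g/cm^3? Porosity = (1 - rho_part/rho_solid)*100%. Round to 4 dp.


Porosity = (1-8.15/8.92)*100 = 8.6323 %


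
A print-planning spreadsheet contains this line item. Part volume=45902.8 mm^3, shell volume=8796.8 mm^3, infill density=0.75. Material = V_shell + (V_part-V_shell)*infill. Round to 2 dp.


V_infill = (45902.8 - 8796.8) * 0.75 = 27829.5
V_total = 8796.8 + 27829.5 = 36626.3 mm^3


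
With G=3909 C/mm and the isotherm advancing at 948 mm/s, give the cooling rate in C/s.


CR = 3909 * 948 = 3705732 C/s


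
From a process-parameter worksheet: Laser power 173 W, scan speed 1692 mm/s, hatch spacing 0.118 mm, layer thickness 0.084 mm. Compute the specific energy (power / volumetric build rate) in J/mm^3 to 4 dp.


Build rate = 1692 * 0.118 * 0.084 = 16.771104 mm^3/s
SE = 173 / 16.771104 = 10.3154 J/mm^3


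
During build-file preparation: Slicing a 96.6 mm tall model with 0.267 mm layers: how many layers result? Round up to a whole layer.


Layers = ceil(96.6/0.267) = 362


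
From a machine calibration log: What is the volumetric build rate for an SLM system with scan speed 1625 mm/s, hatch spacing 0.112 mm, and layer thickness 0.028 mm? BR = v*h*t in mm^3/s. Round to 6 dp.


Rate = 1625 * 0.112 * 0.028 = 5.096 mm^3/s


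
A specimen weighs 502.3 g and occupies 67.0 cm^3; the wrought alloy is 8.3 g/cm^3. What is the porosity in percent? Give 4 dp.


rho_part = 502.3 / 67.0 = 7.49701493 g/cm^3
Porosity = (1 - 7.49701493/8.3)*100 = 9.6745 %


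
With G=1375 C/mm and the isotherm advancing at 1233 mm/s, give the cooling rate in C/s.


CR = 1375 * 1233 = 1695375 C/s


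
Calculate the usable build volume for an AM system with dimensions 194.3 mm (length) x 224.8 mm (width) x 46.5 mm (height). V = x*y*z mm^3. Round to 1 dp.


V = 194.3 * 224.8 * 46.5 = 2031056.8 mm^3


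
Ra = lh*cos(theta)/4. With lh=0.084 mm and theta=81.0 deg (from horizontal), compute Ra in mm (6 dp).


Ra = 0.084 * cos(81.0) / 4 = 0.003285 mm


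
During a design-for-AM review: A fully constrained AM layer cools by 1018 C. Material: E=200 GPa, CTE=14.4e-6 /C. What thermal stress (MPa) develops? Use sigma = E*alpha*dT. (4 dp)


sigma = 200*1000 * 14.4e-6 * 1018 = 2931.84 MPa


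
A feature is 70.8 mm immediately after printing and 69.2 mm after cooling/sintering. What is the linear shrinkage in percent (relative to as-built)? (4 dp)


Shrinkage = ((70.8-69.2)/70.8)*100 = 2.2599 %


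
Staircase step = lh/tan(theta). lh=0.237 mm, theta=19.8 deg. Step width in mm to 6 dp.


step = 0.237 / tan(19.8) = 0.658293 mm


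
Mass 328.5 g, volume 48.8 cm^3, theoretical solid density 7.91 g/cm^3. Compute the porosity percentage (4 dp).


rho_part = 328.5 / 48.8 = 6.73155738 g/cm^3
Porosity = (1 - 6.73155738/7.91)*100 = 14.8981 %


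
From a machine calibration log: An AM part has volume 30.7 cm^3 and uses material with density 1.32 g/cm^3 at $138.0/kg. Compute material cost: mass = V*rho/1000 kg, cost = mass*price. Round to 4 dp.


Mass = 30.7*1.32/1000 = 0.040524 kg
Cost = 0.040524 * 138.0 = 5.5923 $


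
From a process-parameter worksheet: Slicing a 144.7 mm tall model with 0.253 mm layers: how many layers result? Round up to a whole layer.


Layers = ceil(144.7/0.253) = 572


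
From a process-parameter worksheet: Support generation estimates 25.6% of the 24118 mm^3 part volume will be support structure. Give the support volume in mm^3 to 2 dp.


V_support = 24118 * 0.256 = 6174.21 mm^3


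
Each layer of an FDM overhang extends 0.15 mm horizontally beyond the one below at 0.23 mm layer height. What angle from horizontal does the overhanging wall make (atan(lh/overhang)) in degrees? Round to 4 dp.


angle = atan(0.23/0.15) = 56.8887 degrees


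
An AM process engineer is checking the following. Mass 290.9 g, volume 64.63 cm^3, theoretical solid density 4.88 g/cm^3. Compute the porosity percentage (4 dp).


rho_part = 290.9 / 64.63 = 4.50100572 g/cm^3
Porosity = (1 - 4.50100572/4.88)*100 = 7.7663 %


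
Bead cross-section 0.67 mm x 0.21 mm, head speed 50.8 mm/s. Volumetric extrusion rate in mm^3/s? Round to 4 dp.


Rate = 0.67 * 0.21 * 50.8 = 7.1476 mm^3/s


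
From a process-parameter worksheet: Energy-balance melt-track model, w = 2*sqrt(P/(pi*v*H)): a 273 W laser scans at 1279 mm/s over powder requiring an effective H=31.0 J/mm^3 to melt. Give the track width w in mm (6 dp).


w = 2*sqrt(273/(pi*1279*31.0)) = 0.093631 mm


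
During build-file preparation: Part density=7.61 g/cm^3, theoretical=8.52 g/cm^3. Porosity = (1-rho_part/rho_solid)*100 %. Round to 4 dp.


Porosity = (1-7.61/8.52)*100 = 10.6808 %


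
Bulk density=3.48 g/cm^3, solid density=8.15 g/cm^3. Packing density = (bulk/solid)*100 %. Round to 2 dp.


Packing = (3.48/8.15)*100 = 42.7 %


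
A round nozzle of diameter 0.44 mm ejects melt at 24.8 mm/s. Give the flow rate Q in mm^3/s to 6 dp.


A = pi*(0.44/2)^2 = 0.15205308 mm^2
Q = 0.15205308 * 24.8 = 3.770916 mm^3/s


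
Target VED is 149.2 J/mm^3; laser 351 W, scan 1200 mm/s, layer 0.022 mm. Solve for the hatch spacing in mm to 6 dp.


h = 351 / (149.2*1200*0.022) = 0.089112 mm


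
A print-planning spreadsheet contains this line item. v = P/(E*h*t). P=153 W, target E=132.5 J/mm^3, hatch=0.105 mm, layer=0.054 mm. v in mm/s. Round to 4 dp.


v = 153 / (132.5*0.105*0.054) = 203.6538 mm/s


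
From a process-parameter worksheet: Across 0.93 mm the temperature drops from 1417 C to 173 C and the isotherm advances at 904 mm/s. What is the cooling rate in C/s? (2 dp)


G = (1417-173)/0.93 = 1337.6344086 C/mm
CR = 1337.6344086 * 904 = 1209221.51 C/s


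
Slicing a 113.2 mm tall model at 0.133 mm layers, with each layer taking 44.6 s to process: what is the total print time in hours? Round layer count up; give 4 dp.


Layers = ceil(113.2/0.133) = 852
t = 852 * 44.6 / 3600 = 10.5553 hrs


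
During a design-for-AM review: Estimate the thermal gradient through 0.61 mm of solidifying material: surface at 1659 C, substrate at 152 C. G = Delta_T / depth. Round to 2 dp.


G = (1659-152)/0.61 = 2470.49 C/mm


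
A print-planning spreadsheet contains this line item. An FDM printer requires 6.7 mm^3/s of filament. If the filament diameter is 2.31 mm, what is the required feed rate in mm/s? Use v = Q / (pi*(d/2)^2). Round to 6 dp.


A = pi*(2.31/2)^2 = 4.190963
v = 6.7 / 4.190963 = 1.598678 mm/s


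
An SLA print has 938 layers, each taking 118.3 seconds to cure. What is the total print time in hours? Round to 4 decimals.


t = 938 * 118.3 / 3600 = 30.8237 hrs


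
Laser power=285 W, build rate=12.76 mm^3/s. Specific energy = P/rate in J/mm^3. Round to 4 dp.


SE = 285 / 12.76 = 22.3354 J/mm^3


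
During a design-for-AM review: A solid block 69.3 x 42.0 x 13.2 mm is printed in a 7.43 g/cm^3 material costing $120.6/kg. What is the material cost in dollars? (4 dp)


V = 69.3 * 42.0 * 13.2 = 38419.92 mm^3 = 38.41992 cm^3
Mass = 38.41992 * 7.43 / 1000 = 0.28546001 kg
Cost = 0.28546001 * 120.6 = 34.4265 $


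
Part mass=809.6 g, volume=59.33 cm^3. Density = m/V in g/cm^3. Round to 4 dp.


rho = 809.6 / 59.33 = 13.6457 g/cm^3


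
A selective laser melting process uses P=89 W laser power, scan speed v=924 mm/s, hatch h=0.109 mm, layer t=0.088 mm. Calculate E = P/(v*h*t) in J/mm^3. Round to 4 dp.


E = 89 / (924*0.109*0.088) = 10.0417 J/mm^3


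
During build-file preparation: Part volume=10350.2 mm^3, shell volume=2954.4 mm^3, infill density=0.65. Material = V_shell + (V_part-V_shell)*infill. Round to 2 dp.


V_infill = (10350.2 - 2954.4) * 0.65 = 4807.27
V_total = 2954.4 + 4807.27 = 7761.67 mm^3


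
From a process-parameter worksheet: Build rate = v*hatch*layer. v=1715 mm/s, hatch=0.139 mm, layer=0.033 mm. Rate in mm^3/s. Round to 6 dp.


Rate = 1715 * 0.139 * 0.033 = 7.866705 mm^3/s


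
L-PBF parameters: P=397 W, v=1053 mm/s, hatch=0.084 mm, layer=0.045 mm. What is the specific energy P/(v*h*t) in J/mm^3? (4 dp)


Build rate = 1053 * 0.084 * 0.045 = 3.98034 mm^3/s
SE = 397 / 3.98034 = 99.7402 J/mm^3


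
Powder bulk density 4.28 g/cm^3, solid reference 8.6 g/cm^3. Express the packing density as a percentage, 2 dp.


Packing = (4.28/8.6)*100 = 49.77 %


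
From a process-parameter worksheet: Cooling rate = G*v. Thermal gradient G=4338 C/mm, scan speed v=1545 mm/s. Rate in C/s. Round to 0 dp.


CR = 4338 * 1545 = 6702210 C/s


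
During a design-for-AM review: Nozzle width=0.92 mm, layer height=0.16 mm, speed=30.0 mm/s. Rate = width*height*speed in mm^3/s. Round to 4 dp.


Rate = 0.92 * 0.16 * 30.0 = 4.416 mm^3/s


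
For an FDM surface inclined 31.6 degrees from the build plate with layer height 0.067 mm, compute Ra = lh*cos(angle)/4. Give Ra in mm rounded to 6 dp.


Ra = 0.067 * cos(31.6) / 4 = 0.014266 mm


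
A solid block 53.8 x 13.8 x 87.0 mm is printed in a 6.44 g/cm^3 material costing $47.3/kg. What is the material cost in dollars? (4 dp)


V = 53.8 * 13.8 * 87.0 = 64592.28 mm^3 = 64.59228 cm^3
Mass = 64.59228 * 6.44 / 1000 = 0.41597428 kg
Cost = 0.41597428 * 47.3 = 19.6756 $


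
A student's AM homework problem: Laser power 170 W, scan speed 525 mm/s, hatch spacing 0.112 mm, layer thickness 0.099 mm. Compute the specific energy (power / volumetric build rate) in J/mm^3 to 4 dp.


Build rate = 525 * 0.112 * 0.099 = 5.8212 mm^3/s
SE = 170 / 5.8212 = 29.2036 J/mm^3


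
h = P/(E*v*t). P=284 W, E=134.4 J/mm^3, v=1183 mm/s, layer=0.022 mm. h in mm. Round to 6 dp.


h = 284 / (134.4*1183*0.022) = 0.081192 mm


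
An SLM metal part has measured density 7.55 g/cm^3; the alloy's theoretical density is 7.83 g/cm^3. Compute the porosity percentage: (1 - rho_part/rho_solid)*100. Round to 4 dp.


Porosity = (1-7.55/7.83)*100 = 3.576 %


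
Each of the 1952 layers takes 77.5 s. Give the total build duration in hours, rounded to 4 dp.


t = 1952 * 77.5 / 3600 = 42.0222 hrs


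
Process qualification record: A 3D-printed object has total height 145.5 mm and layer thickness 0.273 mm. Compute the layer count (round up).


Layers = ceil(145.5/0.273) = 533


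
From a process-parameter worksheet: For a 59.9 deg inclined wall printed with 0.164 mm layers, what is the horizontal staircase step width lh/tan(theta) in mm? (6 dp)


step = 0.164 / tan(59.9) = 0.095067 mm


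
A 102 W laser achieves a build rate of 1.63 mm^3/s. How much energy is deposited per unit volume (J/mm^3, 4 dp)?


SE = 102 / 1.63 = 62.5767 J/mm^3


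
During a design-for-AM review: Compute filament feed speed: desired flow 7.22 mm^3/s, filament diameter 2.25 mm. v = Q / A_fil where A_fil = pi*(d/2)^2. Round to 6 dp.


A = pi*(2.25/2)^2 = 3.976078
v = 7.22 / 3.976078 = 1.81586 mm/s


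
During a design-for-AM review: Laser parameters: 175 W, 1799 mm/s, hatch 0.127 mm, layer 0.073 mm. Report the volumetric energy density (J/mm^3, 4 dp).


E = 175 / (1799*0.127*0.073) = 10.4925 J/mm^3


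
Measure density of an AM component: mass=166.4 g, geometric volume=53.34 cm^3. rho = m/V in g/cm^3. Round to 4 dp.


rho = 166.4 / 53.34 = 3.1196 g/cm^3


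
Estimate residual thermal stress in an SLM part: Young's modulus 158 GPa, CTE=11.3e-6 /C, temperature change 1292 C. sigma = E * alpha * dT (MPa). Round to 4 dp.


sigma = 158*1000 * 11.3e-6 * 1292 = 2306.7368 MPa


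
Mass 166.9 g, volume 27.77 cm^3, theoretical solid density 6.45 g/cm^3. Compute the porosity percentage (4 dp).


rho_part = 166.9 / 27.77 = 6.01008282 g/cm^3
Porosity = (1 - 6.01008282/6.45)*100 = 6.8204 %


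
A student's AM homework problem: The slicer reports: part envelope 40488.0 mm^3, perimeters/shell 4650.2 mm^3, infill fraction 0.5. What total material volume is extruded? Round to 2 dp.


V_infill = (40488.0 - 4650.2) * 0.5 = 17918.9
V_total = 4650.2 + 17918.9 = 22569.1 mm^3


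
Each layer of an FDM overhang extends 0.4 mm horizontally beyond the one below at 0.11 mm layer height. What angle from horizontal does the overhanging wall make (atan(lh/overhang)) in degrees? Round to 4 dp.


angle = atan(0.11/0.4) = 15.3763 degrees


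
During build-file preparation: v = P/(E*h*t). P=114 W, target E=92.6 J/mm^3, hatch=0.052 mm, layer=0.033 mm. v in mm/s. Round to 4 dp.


v = 114 / (92.6*0.052*0.033) = 717.4251 mm/s


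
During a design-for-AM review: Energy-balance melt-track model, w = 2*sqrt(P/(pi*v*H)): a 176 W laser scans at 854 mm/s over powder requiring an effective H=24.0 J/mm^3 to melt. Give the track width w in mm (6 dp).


w = 2*sqrt(176/(pi*854*24.0)) = 0.104563 mm


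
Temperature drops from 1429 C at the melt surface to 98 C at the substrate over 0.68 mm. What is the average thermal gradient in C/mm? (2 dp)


G = (1429-98)/0.68 = 1957.35 C/mm


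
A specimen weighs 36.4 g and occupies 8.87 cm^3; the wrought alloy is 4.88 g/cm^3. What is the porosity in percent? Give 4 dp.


rho_part = 36.4 / 8.87 = 4.10372041 g/cm^3
Porosity = (1 - 4.10372041/4.88)*100 = 15.9074 %


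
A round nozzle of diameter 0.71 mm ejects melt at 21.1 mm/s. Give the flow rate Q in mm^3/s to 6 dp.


A = pi*(0.71/2)^2 = 0.39591921 mm^2
Q = 0.39591921 * 21.1 = 8.353895 mm^3/s


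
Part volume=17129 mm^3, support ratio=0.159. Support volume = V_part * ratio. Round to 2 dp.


V_support = 17129 * 0.159 = 2723.51 mm^3


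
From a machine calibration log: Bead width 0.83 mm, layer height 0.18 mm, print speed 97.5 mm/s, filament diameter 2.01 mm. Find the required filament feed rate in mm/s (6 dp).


Q = 0.83 * 0.18 * 97.5 = 14.5665 mm^3/s
A_fil = pi*(2.01/2)^2 = 3.17308712 mm^2
v_feed = 14.5665 / 3.17308712 = 4.59064 mm/s


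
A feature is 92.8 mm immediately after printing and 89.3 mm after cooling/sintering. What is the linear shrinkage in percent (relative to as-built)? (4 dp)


Shrinkage = ((92.8-89.3)/92.8)*100 = 3.7716 %


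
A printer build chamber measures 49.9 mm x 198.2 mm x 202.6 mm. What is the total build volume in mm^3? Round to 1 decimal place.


V = 49.9 * 198.2 * 202.6 = 2003750.5 mm^3


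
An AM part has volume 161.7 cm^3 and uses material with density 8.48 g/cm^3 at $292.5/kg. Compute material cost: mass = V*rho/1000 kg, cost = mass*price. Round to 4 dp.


Mass = 161.7*8.48/1000 = 1.371216 kg
Cost = 1.371216 * 292.5 = 401.0807 $


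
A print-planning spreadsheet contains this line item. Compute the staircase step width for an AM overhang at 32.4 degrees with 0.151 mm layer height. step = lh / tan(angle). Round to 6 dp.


step = 0.151 / tan(32.4) = 0.237938 mm


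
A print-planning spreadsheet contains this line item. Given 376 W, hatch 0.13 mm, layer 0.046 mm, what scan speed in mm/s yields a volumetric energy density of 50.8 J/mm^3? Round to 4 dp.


v = 376 / (50.8*0.13*0.046) = 1237.7215 mm/s


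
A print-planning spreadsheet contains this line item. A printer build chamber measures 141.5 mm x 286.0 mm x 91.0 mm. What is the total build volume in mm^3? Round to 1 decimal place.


V = 141.5 * 286.0 * 91.0 = 3682679.0 mm^3


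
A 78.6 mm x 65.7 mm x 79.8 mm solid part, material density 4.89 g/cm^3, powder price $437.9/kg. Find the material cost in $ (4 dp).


V = 78.6 * 65.7 * 79.8 = 412088.796 mm^3 = 412.088796 cm^3
Mass = 412.088796 * 4.89 / 1000 = 2.01511421 kg
Cost = 2.01511421 * 437.9 = 882.4185 $


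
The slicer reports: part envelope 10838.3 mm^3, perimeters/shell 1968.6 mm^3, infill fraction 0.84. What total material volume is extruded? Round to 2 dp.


V_infill = (10838.3 - 1968.6) * 0.84 = 7450.55
V_total = 1968.6 + 7450.55 = 9419.15 mm^3


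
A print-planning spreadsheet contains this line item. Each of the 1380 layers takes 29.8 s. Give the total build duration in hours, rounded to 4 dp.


t = 1380 * 29.8 / 3600 = 11.4233 hrs


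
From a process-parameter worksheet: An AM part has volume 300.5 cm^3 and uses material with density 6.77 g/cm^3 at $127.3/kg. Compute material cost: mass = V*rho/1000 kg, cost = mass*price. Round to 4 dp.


Mass = 300.5*6.77/1000 = 2.034385 kg
Cost = 2.034385 * 127.3 = 258.9772 $


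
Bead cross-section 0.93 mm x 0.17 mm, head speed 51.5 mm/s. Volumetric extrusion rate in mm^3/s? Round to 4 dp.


Rate = 0.93 * 0.17 * 51.5 = 8.1422 mm^3/s


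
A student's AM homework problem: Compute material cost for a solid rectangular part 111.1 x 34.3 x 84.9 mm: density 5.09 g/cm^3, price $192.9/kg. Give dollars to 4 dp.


V = 111.1 * 34.3 * 84.9 = 323530.977 mm^3 = 323.530977 cm^3
Mass = 323.530977 * 5.09 / 1000 = 1.64677267 kg
Cost = 1.64677267 * 192.9 = 317.6624 $


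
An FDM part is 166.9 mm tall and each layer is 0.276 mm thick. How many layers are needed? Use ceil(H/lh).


Layers = ceil(166.9/0.276) = 605


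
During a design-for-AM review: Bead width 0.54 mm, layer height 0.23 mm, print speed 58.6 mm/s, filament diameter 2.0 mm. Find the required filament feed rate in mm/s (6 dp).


Q = 0.54 * 0.23 * 58.6 = 7.27812 mm^3/s
A_fil = pi*(2.0/2)^2 = 3.14159265 mm^2
v_feed = 7.27812 / 3.14159265 = 2.316698 mm/s


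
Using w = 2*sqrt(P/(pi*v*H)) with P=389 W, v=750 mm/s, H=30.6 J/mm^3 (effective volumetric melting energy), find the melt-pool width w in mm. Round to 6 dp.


w = 2*sqrt(389/(pi*750*30.6)) = 0.146906 mm


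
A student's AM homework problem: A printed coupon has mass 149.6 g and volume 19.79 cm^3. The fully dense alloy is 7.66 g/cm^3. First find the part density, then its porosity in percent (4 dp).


rho_part = 149.6 / 19.79 = 7.55937342 g/cm^3
Porosity = (1 - 7.55937342/7.66)*100 = 1.3137 %


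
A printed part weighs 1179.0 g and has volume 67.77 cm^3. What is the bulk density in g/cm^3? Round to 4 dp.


rho = 1179.0 / 67.77 = 17.3971 g/cm^3


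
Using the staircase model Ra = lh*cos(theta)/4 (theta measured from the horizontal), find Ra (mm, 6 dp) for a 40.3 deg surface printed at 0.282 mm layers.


Ra = 0.282 * cos(40.3) / 4 = 0.053768 mm


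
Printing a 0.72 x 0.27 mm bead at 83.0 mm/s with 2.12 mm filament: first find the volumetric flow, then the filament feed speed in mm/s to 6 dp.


Q = 0.72 * 0.27 * 83.0 = 16.1352 mm^3/s
A_fil = pi*(2.12/2)^2 = 3.52989351 mm^2
v_feed = 16.1352 / 3.52989351 = 4.571016 mm/s


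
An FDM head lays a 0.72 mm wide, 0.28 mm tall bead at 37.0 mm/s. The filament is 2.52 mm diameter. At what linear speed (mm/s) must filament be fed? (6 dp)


Q = 0.72 * 0.28 * 37.0 = 7.4592 mm^3/s
A_fil = pi*(2.52/2)^2 = 4.9875925 mm^2
v_feed = 7.4592 / 4.9875925 = 1.495551 mm/s


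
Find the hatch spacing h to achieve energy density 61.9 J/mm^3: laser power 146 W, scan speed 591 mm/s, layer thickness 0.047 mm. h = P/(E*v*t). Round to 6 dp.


h = 146 / (61.9*591*0.047) = 0.084914 mm


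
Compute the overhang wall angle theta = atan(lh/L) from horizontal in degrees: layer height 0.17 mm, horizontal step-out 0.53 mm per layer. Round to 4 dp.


angle = atan(0.17/0.53) = 17.7839 degrees


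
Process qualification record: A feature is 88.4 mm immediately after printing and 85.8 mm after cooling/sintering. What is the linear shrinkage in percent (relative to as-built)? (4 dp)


Shrinkage = ((88.4-85.8)/88.4)*100 = 2.9412 %


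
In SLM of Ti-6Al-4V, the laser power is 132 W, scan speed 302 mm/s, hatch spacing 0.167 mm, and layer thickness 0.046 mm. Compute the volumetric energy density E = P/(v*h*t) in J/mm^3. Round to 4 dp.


E = 132 / (302*0.167*0.046) = 56.8974 J/mm^3


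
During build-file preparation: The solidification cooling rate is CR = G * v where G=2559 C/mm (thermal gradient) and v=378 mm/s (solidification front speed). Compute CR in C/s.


CR = 2559 * 378 = 967302 C/s


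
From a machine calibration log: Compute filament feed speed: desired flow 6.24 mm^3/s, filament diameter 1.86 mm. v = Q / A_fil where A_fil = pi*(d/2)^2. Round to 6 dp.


A = pi*(1.86/2)^2 = 2.717163
v = 6.24 / 2.717163 = 2.296513 mm/s


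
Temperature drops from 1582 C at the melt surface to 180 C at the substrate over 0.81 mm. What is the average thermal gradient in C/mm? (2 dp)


G = (1582-180)/0.81 = 1730.86 C/mm


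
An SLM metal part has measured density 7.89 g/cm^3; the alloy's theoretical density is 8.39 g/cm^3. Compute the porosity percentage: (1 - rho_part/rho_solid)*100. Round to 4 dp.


Porosity = (1-7.89/8.39)*100 = 5.9595 %


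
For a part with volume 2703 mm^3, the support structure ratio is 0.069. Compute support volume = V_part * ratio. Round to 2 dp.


V_support = 2703 * 0.069 = 186.51 mm^3


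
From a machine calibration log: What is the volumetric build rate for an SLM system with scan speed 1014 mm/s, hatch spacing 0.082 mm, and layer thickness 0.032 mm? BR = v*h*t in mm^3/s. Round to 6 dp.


Rate = 1014 * 0.082 * 0.032 = 2.660736 mm^3/s


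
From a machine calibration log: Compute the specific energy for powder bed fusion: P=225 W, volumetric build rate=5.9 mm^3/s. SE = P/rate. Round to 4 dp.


SE = 225 / 5.9 = 38.1356 J/mm^3
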